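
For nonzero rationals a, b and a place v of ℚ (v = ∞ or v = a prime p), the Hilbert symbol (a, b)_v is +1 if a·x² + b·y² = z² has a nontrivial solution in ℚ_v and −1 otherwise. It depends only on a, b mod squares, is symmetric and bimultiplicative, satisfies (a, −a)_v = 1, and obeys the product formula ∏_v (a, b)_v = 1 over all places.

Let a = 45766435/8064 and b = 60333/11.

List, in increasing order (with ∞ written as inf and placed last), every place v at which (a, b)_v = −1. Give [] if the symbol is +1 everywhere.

Mod squares: a ≡ 10010, b ≡ 3927. Check v ∈ {∞, 2, 3, 5, 7, 11, 13, 17, 23}.
v=7: a=7^-1·(≡2), b=7^1·(≡4) mod 7; (2|7)=+1, (4|7)=+1; (−1)^{-1·1·3}·(+1)^1·(+1)^-1 = -1.
v=13: a=13^1·(≡1), b=13^2·(≡10) mod 13; (1|13)=+1, (10|13)=+1; (−1)^{1·2·6}·(+1)^2·(+1)^1 = +1.
v=∞: 10010 > 0 and 3927 > 0  ⇒  (a,b)_∞ = +1.
v=2: v_2(a)=-7, v_2(b)=0; units ≡ 5, 7 (mod 8); ε·ε+αω+βω = 0·1+-7·0+0·1 ≡ 0  ⇒  (a,b)_2 = +1.
v=11: a=11^3·(≡10), b=11^-1·(≡9) mod 11; (10|11)=-1, (9|11)=+1; (−1)^{3·-1·5}·(-1)^-1·(+1)^3 = +1.
v=3: a=3^-2·(≡2), b=3^1·(≡1) mod 3; (2|3)=-1, (1|3)=+1; (−1)^{-2·1·1}·(-1)^1·(+1)^-2 = -1.
v=5: a=5^1·(≡3), b=5^0·(≡3) mod 5; (3|5)=-1, (3|5)=-1; (−1)^{1·0·2}·(-1)^0·(-1)^1 = -1.
v=23: a=23^2·(≡14), b=23^0·(≡15) mod 23; (14|23)=-1, (15|23)=-1; (−1)^{2·0·11}·(-1)^0·(-1)^2 = +1.
v=17: a=17^0·(≡12), b=17^1·(≡12) mod 17; (12|17)=-1, (12|17)=-1; (−1)^{0·1·8}·(-1)^1·(-1)^0 = -1.
(10010, 3927 / ℚ) ramifies at {3, 5, 7, 17}: a division algebra.

[3, 5, 7, 17]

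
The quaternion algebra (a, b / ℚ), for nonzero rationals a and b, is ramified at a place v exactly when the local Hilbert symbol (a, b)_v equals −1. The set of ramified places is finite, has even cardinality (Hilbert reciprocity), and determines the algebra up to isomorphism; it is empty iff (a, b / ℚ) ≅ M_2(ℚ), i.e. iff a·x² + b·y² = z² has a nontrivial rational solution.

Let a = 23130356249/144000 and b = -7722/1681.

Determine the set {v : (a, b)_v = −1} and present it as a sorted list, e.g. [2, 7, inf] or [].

(a, b) ≡ (10010, -858) mod (ℚ^×)²; places V = {2, 3, 5, 7, 11, 13, 19, 23, 41, ∞}.
(a,b)_3: α=-2, u≡2; β=3, v≡2 (mod 3); (2|3)=-1, (2|3)=-1; sign (−1)^0·-1^3·-1^-2 = -1.
(a,b)_∞: sgn(10010)=+, sgn(-858)=−, so +1.
(a,b)_19: α=2, u≡7; β=0, v≡16 (mod 19); (7|19)=+1, (16|19)=+1; sign (−1)^0·+1^0·+1^2 = +1.
(a,b)_41: α=0, u≡28; β=-2, v≡27 (mod 41); (28|41)=-1, (27|41)=-1; sign (−1)^0·-1^-2·-1^0 = +1.
(a,b)_23: α=2, u≡7; β=0, v≡3 (mod 23); (7|23)=-1, (3|23)=+1; sign (−1)^0·-1^0·+1^2 = +1.
(a,b)_5: α=-3, u≡2; β=0, v≡3 (mod 5); (2|5)=-1, (3|5)=-1; sign (−1)^0·-1^0·-1^-3 = -1.
(a,b)_7: α=1, u≡4; β=0, v≡6 (mod 7); (4|7)=+1, (6|7)=-1; sign (−1)^0·+1^0·-1^1 = -1.
(a,b)_13: α=1, u≡9; β=1, v≡1 (mod 13); (9|13)=+1, (1|13)=+1; sign (−1)^0·+1^1·+1^1 = +1.
(a,b)_2: α=-7, β=1; u≡5, v≡3 (mod 8); ε(u)ε(v)=0·1, αω(v)=-7·1, βω(u)=1·1; sum ≡ 0  ⇒  +1.
(a,b)_11: α=3, u≡6; β=1, v≡10 (mod 11); (6|11)=-1, (10|11)=-1; sign (−1)^1·-1^1·-1^3 = -1.
|Ram(10010, -858)| = 4, even; anisotropic at {3, 5, 7, 11}.

[3, 5, 7, 11]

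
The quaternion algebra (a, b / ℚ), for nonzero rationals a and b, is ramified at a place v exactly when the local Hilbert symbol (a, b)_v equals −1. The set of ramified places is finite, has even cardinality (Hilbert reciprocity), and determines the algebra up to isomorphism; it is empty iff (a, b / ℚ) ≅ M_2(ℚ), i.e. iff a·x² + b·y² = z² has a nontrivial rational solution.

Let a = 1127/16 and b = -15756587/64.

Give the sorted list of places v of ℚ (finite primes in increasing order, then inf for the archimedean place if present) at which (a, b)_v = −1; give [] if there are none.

Mod squares: a ≡ 23, b ≡ -321563. Check v ∈ {∞, 2, 7, 11, 23, 31, 41}.
v=11: a=11^0·(≡1), b=11^1·(≡4) mod 11; (1|11)=+1, (4|11)=+1; (−1)^{0·1·5}·(+1)^1·(+1)^0 = +1.
v=31: a=31^0·(≡22), b=31^1·(≡15) mod 31; (22|31)=-1, (15|31)=-1; (−1)^{0·1·15}·(-1)^1·(-1)^0 = -1.
v=∞: 23 > 0 and -321563 < 0  ⇒  (a,b)_∞ = +1.
v=23: a=23^1·(≡16), b=23^1·(≡12) mod 23; (16|23)=+1, (12|23)=+1; (−1)^{1·1·11}·(+1)^1·(+1)^1 = -1.
v=41: a=41^0·(≡32), b=41^1·(≡19) mod 41; (32|41)=+1, (19|41)=-1; (−1)^{0·1·20}·(+1)^1·(-1)^0 = +1.
v=7: a=7^2·(≡1), b=7^2·(≡3) mod 7; (1|7)=+1, (3|7)=-1; (−1)^{2·2·3}·(+1)^2·(-1)^2 = +1.
v=2: v_2(a)=-4, v_2(b)=-6; units ≡ 7, 5 (mod 8); ε·ε+αω+βω = 1·0+-4·1+-6·0 ≡ 0  ⇒  (a,b)_2 = +1.
Ram(23, -321563) = {23, 31}; no ℚ_23-point on the conic.

[23, 31]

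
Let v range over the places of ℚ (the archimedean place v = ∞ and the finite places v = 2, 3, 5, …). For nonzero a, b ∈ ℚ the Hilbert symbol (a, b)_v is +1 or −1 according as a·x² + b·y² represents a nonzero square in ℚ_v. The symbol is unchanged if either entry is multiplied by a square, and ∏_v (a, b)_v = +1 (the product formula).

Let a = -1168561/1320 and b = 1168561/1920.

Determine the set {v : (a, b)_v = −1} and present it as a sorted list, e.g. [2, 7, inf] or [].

Mod squares: a ≡ -330, b ≡ 30. Check v ∈ {∞, 2, 3, 5, 11, 23, 47}.
v=∞: -330 < 0 and 30 > 0  ⇒  (a,b)_∞ = +1.
v=5: a=5^-1·(≡1), b=5^-1·(≡4) mod 5; (1|5)=+1, (4|5)=+1; (−1)^{-1·-1·2}·(+1)^-1·(+1)^-1 = +1.
v=2: v_2(a)=-3, v_2(b)=-7; units ≡ 3, 7 (mod 8); ε·ε+αω+βω = 1·1+-3·0+-7·1 ≡ 0  ⇒  (a,b)_2 = +1.
v=23: a=23^2·(≡5), b=23^2·(≡21) mod 23; (5|23)=-1, (21|23)=-1; (−1)^{2·2·11}·(-1)^2·(-1)^2 = +1.
v=11: a=11^-1·(≡9), b=11^0·(≡7) mod 11; (9|11)=+1, (7|11)=-1; (−1)^{-1·0·5}·(+1)^0·(-1)^-1 = -1.
v=3: a=3^-1·(≡1), b=3^-1·(≡1) mod 3; (1|3)=+1, (1|3)=+1; (−1)^{-1·-1·1}·(+1)^-1·(+1)^-1 = -1.
v=47: a=47^2·(≡44), b=47^2·(≡5) mod 47; (44|47)=-1, (5|47)=-1; (−1)^{2·2·23}·(-1)^2·(-1)^2 = +1.
(-330, 30 / ℚ) ramifies at {3, 11}: a division algebra.

[3, 11]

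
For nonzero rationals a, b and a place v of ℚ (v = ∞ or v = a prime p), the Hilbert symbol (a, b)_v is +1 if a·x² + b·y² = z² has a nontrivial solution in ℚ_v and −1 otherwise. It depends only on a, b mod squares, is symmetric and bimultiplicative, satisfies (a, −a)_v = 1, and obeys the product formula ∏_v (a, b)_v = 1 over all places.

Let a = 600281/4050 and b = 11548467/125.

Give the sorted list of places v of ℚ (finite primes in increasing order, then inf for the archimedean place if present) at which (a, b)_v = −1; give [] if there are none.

[5, 7, 41, 43]

(a, b) ≡ (82, 130935) mod (ℚ^×)²; places V = {2, 3, 5, 7, 11, 29, 41, 43, ∞}.
(a,b)_3: α=-4, u≡1; β=3, v≡1 (mod 3); (1|3)=+1, (1|3)=+1; sign (−1)^0·+1^3·+1^-4 = +1.
(a,b)_7: α=0, u≡6; β=3, v≡1 (mod 7); (6|7)=-1, (1|7)=+1; sign (−1)^0·-1^3·+1^0 = -1.
(a,b)_11: α=4, u≡4; β=0, v≡10 (mod 11); (4|11)=+1, (10|11)=-1; sign (−1)^0·+1^0·-1^4 = +1.
(a,b)_41: α=1, u≡36; β=0, v≡19 (mod 41); (36|41)=+1, (19|41)=-1; sign (−1)^0·+1^0·-1^1 = -1.
(a,b)_∞: sgn(82)=+, sgn(130935)=+, so +1.
(a,b)_43: α=0, u≡27; β=1, v≡13 (mod 43); (27|43)=-1, (13|43)=+1; sign (−1)^0·-1^1·+1^0 = -1.
(a,b)_2: α=-1, β=0; u≡1, v≡7 (mod 8); ε(u)ε(v)=0·1, αω(v)=-1·0, βω(u)=0·0; sum ≡ 0  ⇒  +1.
(a,b)_5: α=-2, u≡3; β=-3, v≡2 (mod 5); (3|5)=-1, (2|5)=-1; sign (−1)^0·-1^-3·-1^-2 = -1.
(a,b)_29: α=0, u≡28; β=1, v≡22 (mod 29); (28|29)=+1, (22|29)=+1; sign (−1)^0·+1^1·+1^0 = +1.
(82, 130935 / ℚ) ramifies at {5, 7, 41, 43}: a division algebra.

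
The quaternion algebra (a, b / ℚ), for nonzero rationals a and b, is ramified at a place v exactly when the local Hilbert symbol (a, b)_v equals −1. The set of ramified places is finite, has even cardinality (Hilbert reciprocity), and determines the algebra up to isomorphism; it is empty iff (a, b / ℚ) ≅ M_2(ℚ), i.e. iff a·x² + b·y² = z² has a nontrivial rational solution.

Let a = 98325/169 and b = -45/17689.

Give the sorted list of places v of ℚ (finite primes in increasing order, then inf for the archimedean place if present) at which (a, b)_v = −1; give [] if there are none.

Mod squares: a ≡ 437, b ≡ -5. Check v ∈ {∞, 2, 3, 5, 7, 13, 19, 23}.
v=19: a=19^1·(≡6), b=19^-2·(≡8) mod 19; (6|19)=+1, (8|19)=-1; (−1)^{1·-2·9}·(+1)^-2·(-1)^1 = -1.
v=5: a=5^2·(≡2), b=5^1·(≡4) mod 5; (2|5)=-1, (4|5)=+1; (−1)^{2·1·2}·(-1)^1·(+1)^2 = -1.
v=2: v_2(a)=0, v_2(b)=0; units ≡ 5, 3 (mod 8); ε·ε+αω+βω = 0·1+0·1+0·1 ≡ 0  ⇒  (a,b)_2 = +1.
v=3: a=3^2·(≡2), b=3^2·(≡1) mod 3; (2|3)=-1, (1|3)=+1; (−1)^{2·2·1}·(-1)^2·(+1)^2 = +1.
v=13: a=13^-2·(≡6), b=13^0·(≡8) mod 13; (6|13)=-1, (8|13)=-1; (−1)^{-2·0·6}·(-1)^0·(-1)^-2 = +1.
v=23: a=23^1·(≡14), b=23^0·(≡12) mod 23; (14|23)=-1, (12|23)=+1; (−1)^{1·0·11}·(-1)^0·(+1)^1 = +1.
v=7: a=7^0·(≡3), b=7^-2·(≡1) mod 7; (3|7)=-1, (1|7)=+1; (−1)^{0·-2·3}·(-1)^-2·(+1)^0 = +1.
v=∞: 437 > 0 and -5 < 0  ⇒  (a,b)_∞ = +1.
(437, -5 / ℚ) ramifies at {5, 19}: a division algebra.

[5, 19]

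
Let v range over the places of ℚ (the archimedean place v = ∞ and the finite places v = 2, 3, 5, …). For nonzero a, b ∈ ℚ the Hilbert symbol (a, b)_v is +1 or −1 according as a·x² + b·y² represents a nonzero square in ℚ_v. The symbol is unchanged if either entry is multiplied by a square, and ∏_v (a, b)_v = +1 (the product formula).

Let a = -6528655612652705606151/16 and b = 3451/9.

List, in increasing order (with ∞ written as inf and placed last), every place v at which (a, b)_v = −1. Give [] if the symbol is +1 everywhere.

Mod squares: a ≡ -3866599, b ≡ 3451. Check v ∈ {∞, 2, 3, 7, 11, 17, 23, 29, 31}.
v=29: a=29^3·(≡21), b=29^1·(≡10) mod 29; (21|29)=-1, (10|29)=-1; (−1)^{3·1·14}·(-1)^1·(-1)^3 = +1.
v=17: a=17^3·(≡9), b=17^1·(≡15) mod 17; (9|17)=+1, (15|17)=+1; (−1)^{3·1·8}·(+1)^1·(+1)^3 = +1.
v=2: v_2(a)=-4, v_2(b)=0; units ≡ 1, 3 (mod 8); ε·ε+αω+βω = 0·1+-4·1+0·0 ≡ 0  ⇒  (a,b)_2 = +1.
v=23: a=23^1·(≡19), b=23^0·(≡18) mod 23; (19|23)=-1, (18|23)=+1; (−1)^{1·0·11}·(-1)^0·(+1)^1 = +1.
v=∞: -3866599 < 0 and 3451 > 0  ⇒  (a,b)_∞ = +1.
v=11: a=11^1·(≡7), b=11^0·(≡7) mod 11; (7|11)=-1, (7|11)=-1; (−1)^{1·0·5}·(-1)^0·(-1)^1 = -1.
v=3: a=3^10·(≡2), b=3^-2·(≡1) mod 3; (2|3)=-1, (1|3)=+1; (−1)^{10·-2·1}·(-1)^-2·(+1)^10 = +1.
v=7: a=7^6·(≡6), b=7^1·(≡5) mod 7; (6|7)=-1, (5|7)=-1; (−1)^{6·1·3}·(-1)^1·(-1)^6 = -1.
v=31: a=31^1·(≡30), b=31^0·(≡8) mod 31; (30|31)=-1, (8|31)=+1; (−1)^{1·0·15}·(-1)^0·(+1)^1 = +1.
Ram(-3866599, 3451) = {7, 11}; no ℚ_7-point on the conic.

[7, 11]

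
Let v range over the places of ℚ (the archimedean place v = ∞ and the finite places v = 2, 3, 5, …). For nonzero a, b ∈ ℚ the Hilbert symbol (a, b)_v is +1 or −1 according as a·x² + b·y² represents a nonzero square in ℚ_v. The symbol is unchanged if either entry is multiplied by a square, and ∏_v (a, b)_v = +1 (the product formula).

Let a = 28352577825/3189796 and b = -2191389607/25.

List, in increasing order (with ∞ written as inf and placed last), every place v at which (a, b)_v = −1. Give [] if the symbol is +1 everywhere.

Mod squares: a ≡ 12857, b ≡ -7582663. Check v ∈ {∞, 2, 3, 5, 11, 13, 17, 19, 23, 41, 43, 47}.
v=17: a=17^0·(≡10), b=17^3·(≡3) mod 17; (10|17)=-1, (3|17)=-1; (−1)^{0·3·8}·(-1)^3·(-1)^0 = -1.
v=43: a=43^1·(≡41), b=43^1·(≡30) mod 43; (41|43)=+1, (30|43)=-1; (−1)^{1·1·21}·(+1)^1·(-1)^1 = +1.
v=47: a=47^-2·(≡30), b=47^0·(≡38) mod 47; (30|47)=-1, (38|47)=-1; (−1)^{-2·0·23}·(-1)^0·(-1)^-2 = +1.
v=3: a=3^6·(≡2), b=3^0·(≡2) mod 3; (2|3)=-1, (2|3)=-1; (−1)^{6·0·1}·(-1)^0·(-1)^6 = +1.
v=2: v_2(a)=-2, v_2(b)=0; units ≡ 1, 1 (mod 8); ε·ε+αω+βω = 0·0+-2·0+0·0 ≡ 0  ⇒  (a,b)_2 = +1.
v=13: a=13^1·(≡4), b=13^0·(≡4) mod 13; (4|13)=+1, (4|13)=+1; (−1)^{1·0·6}·(+1)^0·(+1)^1 = +1.
v=5: a=5^2·(≡3), b=5^-2·(≡3) mod 5; (3|5)=-1, (3|5)=-1; (−1)^{2·-2·2}·(-1)^-2·(-1)^2 = +1.
v=41: a=41^0·(≡6), b=41^1·(≡40) mod 41; (6|41)=-1, (40|41)=+1; (−1)^{0·1·20}·(-1)^1·(+1)^0 = -1.
v=11: a=11^2·(≡3), b=11^1·(≡4) mod 11; (3|11)=+1, (4|11)=+1; (−1)^{2·1·5}·(+1)^1·(+1)^2 = +1.
v=23: a=23^1·(≡21), b=23^1·(≡18) mod 23; (21|23)=-1, (18|23)=+1; (−1)^{1·1·11}·(-1)^1·(+1)^1 = +1.
v=∞: 12857 > 0 and -7582663 < 0  ⇒  (a,b)_∞ = +1.
v=19: a=19^-2·(≡3), b=19^0·(≡6) mod 19; (3|19)=-1, (6|19)=+1; (−1)^{-2·0·9}·(-1)^0·(+1)^-2 = +1.
(12857, -7582663 / ℚ) ramifies at {17, 41}: a division algebra.

[17, 41]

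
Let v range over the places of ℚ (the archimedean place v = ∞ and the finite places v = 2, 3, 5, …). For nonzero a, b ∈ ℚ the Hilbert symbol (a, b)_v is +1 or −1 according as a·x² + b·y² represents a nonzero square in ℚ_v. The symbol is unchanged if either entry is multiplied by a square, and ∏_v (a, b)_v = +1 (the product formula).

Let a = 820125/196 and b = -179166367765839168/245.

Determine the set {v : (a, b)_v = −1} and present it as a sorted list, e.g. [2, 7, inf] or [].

[5, 23]

(a, b) ≡ (5, -1265) mod (ℚ^×)²; places V = {2, 3, 5, 7, 11, 13, 23, ∞}.
(a,b)_3: α=8, u≡2; β=18, v≡1 (mod 3); (2|3)=-1, (1|3)=+1; sign (−1)^0·-1^18·+1^8 = +1.
(a,b)_23: α=0, u≡5; β=1, v≡17 (mod 23); (5|23)=-1, (17|23)=-1; sign (−1)^0·-1^1·-1^0 = -1.
(a,b)_∞: sgn(5)=+, sgn(-1265)=−, so +1.
(a,b)_5: α=3, u≡1; β=-1, v≡3 (mod 5); (1|5)=+1, (3|5)=-1; sign (−1)^0·+1^-1·-1^3 = -1.
(a,b)_11: α=0, u≡1; β=1, v≡2 (mod 11); (1|11)=+1, (2|11)=-1; sign (−1)^0·+1^1·-1^0 = +1.
(a,b)_13: α=0, u≡7; β=4, v≡10 (mod 13); (7|13)=-1, (10|13)=+1; sign (−1)^0·-1^4·+1^0 = +1.
(a,b)_2: α=-2, β=6; u≡5, v≡7 (mod 8); ε(u)ε(v)=0·1, αω(v)=-2·0, βω(u)=6·1; sum ≡ 0  ⇒  +1.
(a,b)_7: α=-2, u≡3; β=-2, v≡4 (mod 7); (3|7)=-1, (4|7)=+1; sign (−1)^0·-1^-2·+1^-2 = +1.
|Ram(5, -1265)| = 2, even; anisotropic at {5, 23}.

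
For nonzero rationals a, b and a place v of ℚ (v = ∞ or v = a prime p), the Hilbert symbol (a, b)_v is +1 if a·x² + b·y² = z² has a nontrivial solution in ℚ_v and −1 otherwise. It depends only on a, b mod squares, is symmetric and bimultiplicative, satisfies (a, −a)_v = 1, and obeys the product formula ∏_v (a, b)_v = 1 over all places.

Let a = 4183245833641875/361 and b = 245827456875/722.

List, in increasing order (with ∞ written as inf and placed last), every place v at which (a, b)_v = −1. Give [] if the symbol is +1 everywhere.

[7, 11, 13, 17]

Mod squares: a ≡ 187, b ≡ 182. Check v ∈ {∞, 2, 3, 5, 7, 11, 13, 17, 19}.
v=19: a=19^-2·(≡7), b=19^-2·(≡9) mod 19; (7|19)=+1, (9|19)=+1; (−1)^{-2·-2·9}·(+1)^-2·(+1)^-2 = +1.
v=5: a=5^4·(≡2), b=5^4·(≡3) mod 5; (2|5)=-1, (3|5)=-1; (−1)^{4·4·2}·(-1)^4·(-1)^4 = +1.
v=11: a=11^3·(≡7), b=11^2·(≡6) mod 11; (7|11)=-1, (6|11)=-1; (−1)^{3·2·5}·(-1)^2·(-1)^3 = -1.
v=17: a=17^1·(≡11), b=17^0·(≡10) mod 17; (11|17)=-1, (10|17)=-1; (−1)^{1·0·8}·(-1)^0·(-1)^1 = -1.
v=13: a=13^2·(≡5), b=13^1·(≡1) mod 13; (5|13)=-1, (1|13)=+1; (−1)^{2·1·6}·(-1)^1·(+1)^2 = -1.
v=∞: 187 > 0 and 182 > 0  ⇒  (a,b)_∞ = +1.
v=2: v_2(a)=0, v_2(b)=-1; units ≡ 3, 3 (mod 8); ε·ε+αω+βω = 1·1+0·1+-1·1 ≡ 0  ⇒  (a,b)_2 = +1.
v=7: a=7^4·(≡5), b=7^3·(≡3) mod 7; (5|7)=-1, (3|7)=-1; (−1)^{4·3·3}·(-1)^3·(-1)^4 = -1.
v=3: a=3^6·(≡1), b=3^6·(≡2) mod 3; (1|3)=+1, (2|3)=-1; (−1)^{6·6·1}·(+1)^6·(-1)^6 = +1.
(187, 182 / ℚ) ramifies at {7, 11, 13, 17}: a division algebra.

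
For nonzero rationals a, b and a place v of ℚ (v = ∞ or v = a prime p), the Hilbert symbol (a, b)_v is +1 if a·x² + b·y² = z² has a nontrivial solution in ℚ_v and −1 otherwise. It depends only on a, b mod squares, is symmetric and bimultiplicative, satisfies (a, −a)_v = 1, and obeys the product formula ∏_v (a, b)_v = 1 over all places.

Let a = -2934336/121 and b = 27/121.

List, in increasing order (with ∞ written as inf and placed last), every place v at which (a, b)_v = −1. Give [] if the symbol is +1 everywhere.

Mod squares: a ≡ -45849, b ≡ 3. Check v ∈ {∞, 2, 3, 11, 17, 29, 31}.
v=2: v_2(a)=6, v_2(b)=0; units ≡ 7, 3 (mod 8); ε·ε+αω+βω = 1·1+6·1+0·0 ≡ 1  ⇒  (a,b)_2 = -1.
v=17: a=17^1·(≡5), b=17^0·(≡5) mod 17; (5|17)=-1, (5|17)=-1; (−1)^{1·0·8}·(-1)^0·(-1)^1 = -1.
v=∞: -45849 < 0 and 3 > 0  ⇒  (a,b)_∞ = +1.
v=29: a=29^1·(≡11), b=29^0·(≡17) mod 29; (11|29)=-1, (17|29)=-1; (−1)^{1·0·14}·(-1)^0·(-1)^1 = -1.
v=3: a=3^1·(≡2), b=3^3·(≡1) mod 3; (2|3)=-1, (1|3)=+1; (−1)^{1·3·1}·(-1)^3·(+1)^1 = +1.
v=31: a=31^1·(≡25), b=31^0·(≡22) mod 31; (25|31)=+1, (22|31)=-1; (−1)^{1·0·15}·(+1)^0·(-1)^1 = -1.
v=11: a=11^-2·(≡2), b=11^-2·(≡5) mod 11; (2|11)=-1, (5|11)=+1; (−1)^{-2·-2·5}·(-1)^-2·(+1)^-2 = +1.
(-45849, 3 / ℚ) ramifies at {2, 17, 29, 31}: a division algebra.

[2, 17, 29, 31]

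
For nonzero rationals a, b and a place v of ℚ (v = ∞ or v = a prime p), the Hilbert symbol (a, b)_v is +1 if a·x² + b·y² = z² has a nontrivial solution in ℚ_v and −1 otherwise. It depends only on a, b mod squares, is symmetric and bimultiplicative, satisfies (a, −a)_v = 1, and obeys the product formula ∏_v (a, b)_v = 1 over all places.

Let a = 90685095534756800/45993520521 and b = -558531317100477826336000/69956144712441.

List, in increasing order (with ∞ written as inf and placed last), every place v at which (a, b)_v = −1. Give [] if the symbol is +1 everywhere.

[2, 5, 23, 37]

Mod squares: a ≡ 23, b ≡ -35414365. Check v ∈ {∞, 2, 3, 5, 7, 11, 13, 19, 23, 29, 37, 41, 47}.
v=5: a=5^2·(≡2), b=5^3·(≡2) mod 5; (2|5)=-1, (2|5)=-1; (−1)^{2·3·2}·(-1)^3·(-1)^2 = -1.
v=47: a=47^-2·(≡44), b=47^-2·(≡33) mod 47; (44|47)=-1, (33|47)=-1; (−1)^{-2·-2·23}·(-1)^-2·(-1)^-2 = +1.
v=11: a=11^2·(≡5), b=11^2·(≡9) mod 11; (5|11)=+1, (9|11)=+1; (−1)^{2·2·5}·(+1)^2·(+1)^2 = +1.
v=13: a=13^-4·(≡1), b=13^-6·(≡9) mod 13; (1|13)=+1, (9|13)=+1; (−1)^{-4·-6·6}·(+1)^-6·(+1)^-4 = +1.
v=3: a=3^-6·(≡2), b=3^-8·(≡2) mod 3; (2|3)=-1, (2|3)=-1; (−1)^{-6·-8·1}·(-1)^-8·(-1)^-6 = +1.
v=23: a=23^1·(≡4), b=23^1·(≡16) mod 23; (4|23)=+1, (16|23)=+1; (−1)^{1·1·11}·(+1)^1·(+1)^1 = -1.
v=2: v_2(a)=6, v_2(b)=8; units ≡ 7, 3 (mod 8); ε·ε+αω+βω = 1·1+6·1+8·0 ≡ 1  ⇒  (a,b)_2 = -1.
v=∞: 23 > 0 and -35414365 < 0  ⇒  (a,b)_∞ = +1.
v=41: a=41^0·(≡1), b=41^1·(≡1) mod 41; (1|41)=+1, (1|41)=+1; (−1)^{0·1·20}·(+1)^1·(+1)^0 = +1.
v=29: a=29^2·(≡25), b=29^3·(≡4) mod 29; (25|29)=+1, (4|29)=+1; (−1)^{2·3·14}·(+1)^3·(+1)^2 = +1.
v=37: a=37^2·(≡35), b=37^3·(≡17) mod 37; (35|37)=-1, (17|37)=-1; (−1)^{2·3·18}·(-1)^3·(-1)^2 = -1.
v=7: a=7^2·(≡1), b=7^3·(≡6) mod 7; (1|7)=+1, (6|7)=-1; (−1)^{2·3·3}·(+1)^3·(-1)^2 = +1.
v=19: a=19^2·(≡6), b=19^2·(≡6) mod 19; (6|19)=+1, (6|19)=+1; (−1)^{2·2·9}·(+1)^2·(+1)^2 = +1.
(23, -35414365 / ℚ) ramifies at {2, 5, 23, 37}: a division algebra.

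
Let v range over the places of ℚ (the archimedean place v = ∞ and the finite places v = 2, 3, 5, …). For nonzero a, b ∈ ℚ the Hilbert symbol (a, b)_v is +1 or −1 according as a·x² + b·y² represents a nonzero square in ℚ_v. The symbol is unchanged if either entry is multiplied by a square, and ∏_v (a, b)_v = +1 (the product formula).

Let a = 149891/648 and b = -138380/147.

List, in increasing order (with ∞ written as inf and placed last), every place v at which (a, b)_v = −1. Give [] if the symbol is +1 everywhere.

(a, b) ≡ (6118, -103785) mod (ℚ^×)²; places V = {2, 3, 5, 7, 11, 17, 19, 23, 37, ∞}.
(a,b)_19: α=1, u≡2; β=0, v≡12 (mod 19); (2|19)=-1, (12|19)=-1; sign (−1)^0·-1^0·-1^1 = -1.
(a,b)_23: α=1, u≡2; β=0, v≡14 (mod 23); (2|23)=+1, (14|23)=-1; sign (−1)^0·+1^0·-1^1 = -1.
(a,b)_7: α=3, u≡6; β=-2, v≡1 (mod 7); (6|7)=-1, (1|7)=+1; sign (−1)^0·-1^-2·+1^3 = +1.
(a,b)_5: α=0, u≡2; β=1, v≡2 (mod 5); (2|5)=-1, (2|5)=-1; sign (−1)^0·-1^1·-1^0 = -1.
(a,b)_3: α=-4, u≡1; β=-1, v≡1 (mod 3); (1|3)=+1, (1|3)=+1; sign (−1)^0·+1^-1·+1^-4 = +1.
(a,b)_37: α=0, u≡8; β=1, v≡3 (mod 37); (8|37)=-1, (3|37)=+1; sign (−1)^0·-1^1·+1^0 = -1.
(a,b)_∞: sgn(6118)=+, sgn(-103785)=−, so +1.
(a,b)_2: α=-3, β=2; u≡3, v≡7 (mod 8); ε(u)ε(v)=1·1, αω(v)=-3·0, βω(u)=2·1; sum ≡ 1  ⇒  -1.
(a,b)_17: α=0, u≡1; β=1, v≡8 (mod 17); (1|17)=+1, (8|17)=+1; sign (−1)^0·+1^1·+1^0 = +1.
(a,b)_11: α=0, u≡6; β=1, v≡1 (mod 11); (6|11)=-1, (1|11)=+1; sign (−1)^0·-1^1·+1^0 = -1.
|Ram(6118, -103785)| = 6, even; anisotropic at {2, 5, 11, 19, 23, 37}.

[2, 5, 11, 19, 23, 37]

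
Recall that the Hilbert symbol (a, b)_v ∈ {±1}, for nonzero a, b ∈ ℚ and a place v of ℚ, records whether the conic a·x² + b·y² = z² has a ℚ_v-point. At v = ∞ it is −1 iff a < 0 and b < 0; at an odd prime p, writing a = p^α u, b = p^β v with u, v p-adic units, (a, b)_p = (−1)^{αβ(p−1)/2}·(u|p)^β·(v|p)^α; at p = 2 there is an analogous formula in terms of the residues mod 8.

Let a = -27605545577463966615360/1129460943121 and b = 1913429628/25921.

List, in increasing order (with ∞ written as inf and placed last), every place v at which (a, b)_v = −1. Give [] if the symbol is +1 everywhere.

Mod squares: a ≡ -1885, b ≡ 5423. Check v ∈ {∞, 2, 3, 5, 7, 11, 13, 17, 23, 29, 41}.
v=29: a=29^3·(≡4), b=29^1·(≡24) mod 29; (4|29)=+1, (24|29)=+1; (−1)^{3·1·14}·(+1)^1·(+1)^3 = +1.
v=23: a=23^-4·(≡9), b=23^-2·(≡4) mod 23; (9|23)=+1, (4|23)=+1; (−1)^{-4·-2·11}·(+1)^-2·(+1)^-4 = +1.
v=13: a=13^1·(≡6), b=13^0·(≡7) mod 13; (6|13)=-1, (7|13)=-1; (−1)^{1·0·6}·(-1)^0·(-1)^1 = -1.
v=∞: -1885 < 0 and 5423 > 0  ⇒  (a,b)_∞ = +1.
v=3: a=3^12·(≡2), b=3^6·(≡2) mod 3; (2|3)=-1, (2|3)=-1; (−1)^{12·6·1}·(-1)^6·(-1)^12 = +1.
v=2: v_2(a)=6, v_2(b)=2; units ≡ 3, 7 (mod 8); ε·ε+αω+βω = 1·1+6·0+2·1 ≡ 1  ⇒  (a,b)_2 = -1.
v=5: a=5^1·(≡3), b=5^0·(≡3) mod 5; (3|5)=-1, (3|5)=-1; (−1)^{1·0·2}·(-1)^0·(-1)^1 = -1.
v=7: a=7^-4·(≡5), b=7^-2·(≡3) mod 7; (5|7)=-1, (3|7)=-1; (−1)^{-4·-2·3}·(-1)^-2·(-1)^-4 = +1.
v=11: a=11^6·(≡7), b=11^3·(≡4) mod 11; (7|11)=-1, (4|11)=+1; (−1)^{6·3·5}·(-1)^3·(+1)^6 = -1.
v=17: a=17^2·(≡13), b=17^1·(≡1) mod 17; (13|17)=+1, (1|17)=+1; (−1)^{2·1·8}·(+1)^1·(+1)^2 = +1.
v=41: a=41^-2·(≡21), b=41^0·(≡6) mod 41; (21|41)=+1, (6|41)=-1; (−1)^{-2·0·20}·(+1)^0·(-1)^-2 = +1.
(-1885, 5423 / ℚ) ramifies at {2, 5, 11, 13}: a division algebra.

[2, 5, 11, 13]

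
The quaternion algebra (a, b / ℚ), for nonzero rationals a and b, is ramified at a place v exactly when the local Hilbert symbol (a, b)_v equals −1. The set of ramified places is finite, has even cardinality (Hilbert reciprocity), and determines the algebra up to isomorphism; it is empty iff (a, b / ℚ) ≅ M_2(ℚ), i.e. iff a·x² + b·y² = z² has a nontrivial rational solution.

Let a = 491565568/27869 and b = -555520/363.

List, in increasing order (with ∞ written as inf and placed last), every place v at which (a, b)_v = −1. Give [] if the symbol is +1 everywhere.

[2, 3, 5, 23, 29, 31]

Mod squares: a ≡ 329498, b ≡ -6510. Check v ∈ {∞, 2, 3, 5, 7, 11, 13, 19, 23, 29, 31}.
v=5: a=5^0·(≡2), b=5^1·(≡2) mod 5; (2|5)=-1, (2|5)=-1; (−1)^{0·1·2}·(-1)^1·(-1)^0 = -1.
v=2: v_2(a)=9, v_2(b)=9; units ≡ 5, 1 (mod 8); ε·ε+αω+βω = 0·0+9·0+9·1 ≡ 1  ⇒  (a,b)_2 = -1.
v=19: a=19^1·(≡12), b=19^0·(≡1) mod 19; (12|19)=-1, (1|19)=+1; (−1)^{1·0·9}·(-1)^0·(+1)^1 = +1.
v=∞: 329498 > 0 and -6510 < 0  ⇒  (a,b)_∞ = +1.
v=23: a=23^1·(≡5), b=23^0·(≡14) mod 23; (5|23)=-1, (14|23)=-1; (−1)^{1·0·11}·(-1)^0·(-1)^1 = -1.
v=7: a=7^0·(≡2), b=7^1·(≡1) mod 7; (2|7)=+1, (1|7)=+1; (−1)^{0·1·3}·(+1)^1·(+1)^0 = +1.
v=11: a=11^0·(≡9), b=11^-2·(≡8) mod 11; (9|11)=+1, (8|11)=-1; (−1)^{0·-2·5}·(+1)^-2·(-1)^0 = +1.
v=29: a=29^-1·(≡6), b=29^0·(≡8) mod 29; (6|29)=+1, (8|29)=-1; (−1)^{-1·0·14}·(+1)^0·(-1)^-1 = -1.
v=13: a=13^3·(≡4), b=13^0·(≡4) mod 13; (4|13)=+1, (4|13)=+1; (−1)^{3·0·6}·(+1)^0·(+1)^3 = +1.
v=31: a=31^-2·(≡3), b=31^1·(≡14) mod 31; (3|31)=-1, (14|31)=+1; (−1)^{-2·1·15}·(-1)^1·(+1)^-2 = -1.
v=3: a=3^0·(≡2), b=3^-1·(≡2) mod 3; (2|3)=-1, (2|3)=-1; (−1)^{0·-1·1}·(-1)^-1·(-1)^0 = -1.
|Ram(329498, -6510)| = 6, even; anisotropic at {2, 3, 5, 23, 29, 31}.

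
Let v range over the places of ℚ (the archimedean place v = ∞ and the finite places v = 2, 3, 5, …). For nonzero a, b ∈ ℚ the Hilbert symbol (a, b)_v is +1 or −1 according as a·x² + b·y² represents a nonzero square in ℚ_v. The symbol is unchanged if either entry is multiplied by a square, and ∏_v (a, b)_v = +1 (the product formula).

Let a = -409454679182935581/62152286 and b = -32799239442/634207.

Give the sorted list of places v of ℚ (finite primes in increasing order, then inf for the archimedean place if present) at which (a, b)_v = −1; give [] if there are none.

[2, 17, 31, inf]

(a, b) ≡ (-22134, -14) mod (ℚ^×)²; places V = {2, 3, 7, 13, 17, 29, 31, 43, ∞}.
(a,b)_2: α=-1, β=1; u≡5, v≡1 (mod 8); ε(u)ε(v)=0·0, αω(v)=-1·0, βω(u)=1·1; sum ≡ 1  ⇒  -1.
(a,b)_3: α=9, u≡2; β=10, v≡1 (mod 3); (2|3)=-1, (1|3)=+1; sign (−1)^0·-1^10·+1^9 = +1.
(a,b)_7: α=-5, u≡4; β=-3, v≡3 (mod 7); (4|7)=+1, (3|7)=-1; sign (−1)^1·+1^-3·-1^-5 = +1.
(a,b)_43: α=-2, u≡40; β=-2, v≡12 (mod 43); (40|43)=+1, (12|43)=-1; sign (−1)^0·+1^-2·-1^-2 = +1.
(a,b)_29: α=2, u≡13; β=0, v≡26 (mod 29); (13|29)=+1, (26|29)=-1; sign (−1)^0·+1^0·-1^2 = +1.
(a,b)_17: α=3, u≡5; β=2, v≡12 (mod 17); (5|17)=-1, (12|17)=-1; sign (−1)^0·-1^2·-1^3 = -1.
(a,b)_∞: sgn(-22134)=−, sgn(-14)=−, so -1.
(a,b)_31: α=3, u≡27; β=2, v≡3 (mod 31); (27|31)=-1, (3|31)=-1; sign (−1)^0·-1^2·-1^3 = -1.
(a,b)_13: α=2, u≡7; β=0, v≡9 (mod 13); (7|13)=-1, (9|13)=+1; sign (−1)^0·-1^0·+1^2 = +1.
|Ram(-22134, -14)| = 4, even; anisotropic at {2, 17, 31, ∞}.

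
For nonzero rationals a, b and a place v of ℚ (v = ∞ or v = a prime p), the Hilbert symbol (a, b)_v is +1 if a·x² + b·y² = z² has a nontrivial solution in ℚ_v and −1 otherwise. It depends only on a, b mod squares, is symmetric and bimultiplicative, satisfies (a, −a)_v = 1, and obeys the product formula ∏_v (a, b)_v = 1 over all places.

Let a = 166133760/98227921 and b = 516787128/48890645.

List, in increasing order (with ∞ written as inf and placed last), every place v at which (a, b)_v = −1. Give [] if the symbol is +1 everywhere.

[2, 13]

(a, b) ≡ (15, 390) mod (ℚ^×)²; places V = {2, 3, 5, 11, 13, 17, 53, 59, ∞}.
(a,b)_11: α=-2, u≡1; β=2, v≡9 (mod 11); (1|11)=+1, (9|11)=+1; sign (−1)^0·+1^2·+1^-2 = +1.
(a,b)_17: α=-2, u≡13; β=0, v≡13 (mod 17); (13|17)=+1, (13|17)=+1; sign (−1)^0·+1^0·+1^-2 = +1.
(a,b)_5: α=1, u≡2; β=-1, v≡2 (mod 5); (2|5)=-1, (2|5)=-1; sign (−1)^0·-1^-1·-1^1 = +1.
(a,b)_∞: sgn(15)=+, sgn(390)=+, so +1.
(a,b)_53: α=-2, u≡47; β=-2, v≡19 (mod 53); (47|53)=+1, (19|53)=-1; sign (−1)^0·+1^-2·-1^-2 = +1.
(a,b)_2: α=16, β=3; u≡7, v≡3 (mod 8); ε(u)ε(v)=1·1, αω(v)=16·1, βω(u)=3·0; sum ≡ 1  ⇒  -1.
(a,b)_13: α=2, u≡7; β=3, v≡12 (mod 13); (7|13)=-1, (12|13)=+1; sign (−1)^0·-1^3·+1^2 = -1.
(a,b)_3: α=1, u≡2; β=5, v≡1 (mod 3); (2|3)=-1, (1|3)=+1; sign (−1)^1·-1^5·+1^1 = +1.
(a,b)_59: α=0, u≡26; β=-2, v≡17 (mod 59); (26|59)=+1, (17|59)=+1; sign (−1)^0·+1^-2·+1^0 = +1.
Ram(15, 390) = {2, 13}; no ℚ_2-point on the conic.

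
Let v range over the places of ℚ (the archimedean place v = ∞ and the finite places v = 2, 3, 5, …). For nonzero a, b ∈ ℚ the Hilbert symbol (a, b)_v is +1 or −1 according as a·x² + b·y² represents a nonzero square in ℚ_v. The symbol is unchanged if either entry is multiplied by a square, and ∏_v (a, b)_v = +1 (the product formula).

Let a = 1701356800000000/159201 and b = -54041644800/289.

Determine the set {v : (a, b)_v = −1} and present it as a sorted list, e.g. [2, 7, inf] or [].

[11, 13]

Mod squares: a ≡ 13, b ≡ -143. Check v ∈ {∞, 2, 3, 5, 7, 11, 13, 17, 19}.
v=5: a=5^8·(≡3), b=5^2·(≡2) mod 5; (3|5)=-1, (2|5)=-1; (−1)^{8·2·2}·(-1)^2·(-1)^8 = +1.
v=17: a=17^0·(≡9), b=17^-2·(≡11) mod 17; (9|17)=+1, (11|17)=-1; (−1)^{0·-2·8}·(+1)^-2·(-1)^0 = +1.
v=13: a=13^3·(≡1), b=13^1·(≡8) mod 13; (1|13)=+1, (8|13)=-1; (−1)^{3·1·6}·(+1)^1·(-1)^3 = -1.
v=11: a=11^2·(≡8), b=11^1·(≡5) mod 11; (8|11)=-1, (5|11)=+1; (−1)^{2·1·5}·(-1)^1·(+1)^2 = -1.
v=2: v_2(a)=14, v_2(b)=8; units ≡ 5, 1 (mod 8); ε·ε+αω+βω = 0·0+14·0+8·1 ≡ 0  ⇒  (a,b)_2 = +1.
v=19: a=19^-2·(≡10), b=19^0·(≡6) mod 19; (10|19)=-1, (6|19)=+1; (−1)^{-2·0·9}·(-1)^0·(+1)^-2 = +1.
v=3: a=3^-2·(≡1), b=3^10·(≡1) mod 3; (1|3)=+1, (1|3)=+1; (−1)^{-2·10·1}·(+1)^10·(+1)^-2 = +1.
v=∞: 13 > 0 and -143 < 0  ⇒  (a,b)_∞ = +1.
v=7: a=7^-2·(≡3), b=7^0·(≡2) mod 7; (3|7)=-1, (2|7)=+1; (−1)^{-2·0·3}·(-1)^0·(+1)^-2 = +1.
Ram(13, -143) = {11, 13}; no ℚ_11-point on the conic.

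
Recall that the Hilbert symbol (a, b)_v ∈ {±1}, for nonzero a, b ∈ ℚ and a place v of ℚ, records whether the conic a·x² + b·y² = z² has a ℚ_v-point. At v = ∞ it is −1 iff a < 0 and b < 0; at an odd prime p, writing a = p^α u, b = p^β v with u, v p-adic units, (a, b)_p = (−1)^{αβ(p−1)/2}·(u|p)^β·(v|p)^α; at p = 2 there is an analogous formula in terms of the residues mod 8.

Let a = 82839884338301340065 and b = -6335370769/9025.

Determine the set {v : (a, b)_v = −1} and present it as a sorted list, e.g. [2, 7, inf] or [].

Mod squares: a ≡ 103385, b ≡ -765049. Check v ∈ {∞, 2, 5, 7, 13, 19, 23, 29, 31, 37}.
v=37: a=37^4·(≡30), b=37^1·(≡14) mod 37; (30|37)=+1, (14|37)=-1; (−1)^{4·1·18}·(+1)^1·(-1)^4 = +1.
v=∞: 103385 > 0 and -765049 < 0  ⇒  (a,b)_∞ = +1.
v=29: a=29^3·(≡14), b=29^1·(≡24) mod 29; (14|29)=-1, (24|29)=+1; (−1)^{3·1·14}·(-1)^1·(+1)^3 = -1.
v=2: v_2(a)=0, v_2(b)=0; units ≡ 1, 7 (mod 8); ε·ε+αω+βω = 0·1+0·0+0·0 ≡ 0  ⇒  (a,b)_2 = +1.
v=13: a=13^0·(≡10), b=13^2·(≡12) mod 13; (10|13)=+1, (12|13)=+1; (−1)^{0·2·6}·(+1)^2·(+1)^0 = +1.
v=31: a=31^3·(≡4), b=31^1·(≡28) mod 31; (4|31)=+1, (28|31)=+1; (−1)^{3·1·15}·(+1)^1·(+1)^3 = -1.
v=23: a=23^3·(≡10), b=23^1·(≡2) mod 23; (10|23)=-1, (2|23)=+1; (−1)^{3·1·11}·(-1)^1·(+1)^3 = +1.
v=7: a=7^0·(≡4), b=7^2·(≡1) mod 7; (4|7)=+1, (1|7)=+1; (−1)^{0·2·3}·(+1)^2·(+1)^0 = +1.
v=5: a=5^1·(≡3), b=5^-2·(≡1) mod 5; (3|5)=-1, (1|5)=+1; (−1)^{1·-2·2}·(-1)^-2·(+1)^1 = +1.
v=19: a=19^0·(≡17), b=19^-2·(≡7) mod 19; (17|19)=+1, (7|19)=+1; (−1)^{0·-2·9}·(+1)^-2·(+1)^0 = +1.
|Ram(103385, -765049)| = 2, even; anisotropic at {29, 31}.

[29, 31]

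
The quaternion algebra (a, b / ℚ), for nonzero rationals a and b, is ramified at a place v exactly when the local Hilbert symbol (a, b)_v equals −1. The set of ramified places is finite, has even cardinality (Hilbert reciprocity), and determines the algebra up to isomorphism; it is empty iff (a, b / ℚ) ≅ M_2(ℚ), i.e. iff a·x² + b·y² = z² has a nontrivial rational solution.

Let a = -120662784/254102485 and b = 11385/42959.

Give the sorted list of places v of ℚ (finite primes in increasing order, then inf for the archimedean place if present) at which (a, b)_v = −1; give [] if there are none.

[7, 11]

(a, b) ≡ (-935, 150535) mod (ℚ^×)²; places V = {2, 3, 5, 7, 11, 13, 17, 19, 23, ∞}.
(a,b)_11: α=1, u≡1; β=1, v≡3 (mod 11); (1|11)=+1, (3|11)=+1; sign (−1)^1·+1^1·+1^1 = -1.
(a,b)_∞: sgn(-935)=−, sgn(150535)=+, so +1.
(a,b)_13: α=-2, u≡4; β=0, v≡7 (mod 13); (4|13)=+1, (7|13)=-1; sign (−1)^0·+1^0·-1^-2 = +1.
(a,b)_5: α=-1, u≡3; β=1, v≡3 (mod 5); (3|5)=-1, (3|5)=-1; sign (−1)^0·-1^1·-1^-1 = +1.
(a,b)_17: α=-1, u≡9; β=-1, v≡15 (mod 17); (9|17)=+1, (15|17)=+1; sign (−1)^0·+1^-1·+1^-1 = +1.
(a,b)_2: α=8, β=0; u≡1, v≡7 (mod 8); ε(u)ε(v)=0·1, αω(v)=8·0, βω(u)=0·0; sum ≡ 0  ⇒  +1.
(a,b)_3: α=4, u≡1; β=2, v≡1 (mod 3); (1|3)=+1, (1|3)=+1; sign (−1)^0·+1^2·+1^4 = +1.
(a,b)_19: α=-2, u≡2; β=-2, v≡16 (mod 19); (2|19)=-1, (16|19)=+1; sign (−1)^0·-1^-2·+1^-2 = +1.
(a,b)_23: α=2, u≡6; β=1, v≡16 (mod 23); (6|23)=+1, (16|23)=+1; sign (−1)^0·+1^1·+1^2 = +1.
(a,b)_7: α=-2, u≡6; β=-1, v≡2 (mod 7); (6|7)=-1, (2|7)=+1; sign (−1)^0·-1^-1·+1^-2 = -1.
|Ram(-935, 150535)| = 2, even; anisotropic at {7, 11}.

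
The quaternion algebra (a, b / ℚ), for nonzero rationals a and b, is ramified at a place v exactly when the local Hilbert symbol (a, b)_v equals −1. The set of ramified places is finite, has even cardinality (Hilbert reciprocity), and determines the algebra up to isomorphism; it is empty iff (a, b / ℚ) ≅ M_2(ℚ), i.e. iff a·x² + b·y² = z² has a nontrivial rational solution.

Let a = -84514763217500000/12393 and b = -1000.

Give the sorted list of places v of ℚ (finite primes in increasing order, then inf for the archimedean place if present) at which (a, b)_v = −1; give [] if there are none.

[17, inf]

Mod squares: a ≡ -248710, b ≡ -10. Check v ∈ {∞, 2, 3, 5, 7, 11, 17, 19, 23}.
v=2: v_2(a)=5, v_2(b)=3; units ≡ 5, 3 (mod 8); ε·ε+αω+βω = 0·1+5·1+3·1 ≡ 0  ⇒  (a,b)_2 = +1.
v=7: a=7^1·(≡1), b=7^0·(≡1) mod 7; (1|7)=+1, (1|7)=+1; (−1)^{1·0·3}·(+1)^0·(+1)^1 = +1.
v=17: a=17^-1·(≡10), b=17^0·(≡3) mod 17; (10|17)=-1, (3|17)=-1; (−1)^{-1·0·8}·(-1)^0·(-1)^-1 = -1.
v=19: a=19^3·(≡11), b=19^0·(≡7) mod 19; (11|19)=+1, (7|19)=+1; (−1)^{3·0·9}·(+1)^0·(+1)^3 = +1.
v=11: a=11^3·(≡7), b=11^0·(≡1) mod 11; (7|11)=-1, (1|11)=+1; (−1)^{3·0·5}·(-1)^0·(+1)^3 = +1.
v=5: a=5^7·(≡2), b=5^3·(≡2) mod 5; (2|5)=-1, (2|5)=-1; (−1)^{7·3·2}·(-1)^3·(-1)^7 = +1.
v=23: a=23^2·(≡3), b=23^0·(≡12) mod 23; (3|23)=+1, (12|23)=+1; (−1)^{2·0·11}·(+1)^0·(+1)^2 = +1.
v=∞: -248710 < 0 and -10 < 0  ⇒  (a,b)_∞ = -1.
v=3: a=3^-6·(≡2), b=3^0·(≡2) mod 3; (2|3)=-1, (2|3)=-1; (−1)^{-6·0·1}·(-1)^0·(-1)^-6 = +1.
|Ram(-248710, -10)| = 2, even; anisotropic at {17, ∞}.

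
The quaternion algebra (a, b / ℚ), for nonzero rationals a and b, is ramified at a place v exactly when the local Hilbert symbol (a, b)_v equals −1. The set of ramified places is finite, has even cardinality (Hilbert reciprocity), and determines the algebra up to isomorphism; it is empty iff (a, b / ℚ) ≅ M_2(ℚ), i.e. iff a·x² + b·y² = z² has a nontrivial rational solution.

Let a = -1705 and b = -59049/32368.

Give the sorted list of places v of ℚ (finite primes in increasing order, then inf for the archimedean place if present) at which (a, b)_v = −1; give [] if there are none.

[5, 7, 31, inf]

(a, b) ≡ (-1705, -7) mod (ℚ^×)²; places V = {2, 3, 5, 7, 11, 17, 31, ∞}.
(a,b)_11: α=1, u≡10; β=0, v≡9 (mod 11); (10|11)=-1, (9|11)=+1; sign (−1)^0·-1^0·+1^1 = +1.
(a,b)_7: α=0, u≡3; β=-1, v≡6 (mod 7); (3|7)=-1, (6|7)=-1; sign (−1)^0·-1^-1·-1^0 = -1.
(a,b)_5: α=1, u≡4; β=0, v≡2 (mod 5); (4|5)=+1, (2|5)=-1; sign (−1)^0·+1^0·-1^1 = -1.
(a,b)_2: α=0, β=-4; u≡7, v≡1 (mod 8); ε(u)ε(v)=1·0, αω(v)=0·0, βω(u)=-4·0; sum ≡ 0  ⇒  +1.
(a,b)_∞: sgn(-1705)=−, sgn(-7)=−, so -1.
(a,b)_31: α=1, u≡7; β=0, v≡17 (mod 31); (7|31)=+1, (17|31)=-1; sign (−1)^0·+1^0·-1^1 = -1.
(a,b)_17: α=0, u≡12; β=-2, v≡6 (mod 17); (12|17)=-1, (6|17)=-1; sign (−1)^0·-1^-2·-1^0 = +1.
(a,b)_3: α=0, u≡2; β=10, v≡2 (mod 3); (2|3)=-1, (2|3)=-1; sign (−1)^0·-1^10·-1^0 = +1.
|Ram(-1705, -7)| = 4, even; anisotropic at {5, 7, 31, ∞}.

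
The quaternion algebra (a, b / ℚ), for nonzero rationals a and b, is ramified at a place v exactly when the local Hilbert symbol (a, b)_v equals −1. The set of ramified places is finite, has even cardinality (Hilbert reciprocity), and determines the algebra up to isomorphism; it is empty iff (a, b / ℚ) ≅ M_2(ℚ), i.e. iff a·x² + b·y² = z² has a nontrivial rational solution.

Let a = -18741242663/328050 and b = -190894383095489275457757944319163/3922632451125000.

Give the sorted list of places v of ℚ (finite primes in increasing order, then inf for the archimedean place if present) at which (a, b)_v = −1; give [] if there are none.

[2, 17, 29, inf]

(a, b) ≡ (-10846, -374) mod (ℚ^×)²; places V = {2, 3, 5, 11, 13, 17, 29, ∞}.
(a,b)_2: α=-1, β=-3; u≡1, v≡5 (mod 8); ε(u)ε(v)=0·0, αω(v)=-1·1, βω(u)=-3·0; sum ≡ 1  ⇒  -1.
(a,b)_13: α=4, u≡12; β=12, v≡12 (mod 13); (12|13)=+1, (12|13)=+1; sign (−1)^0·+1^12·+1^4 = +1.
(a,b)_11: α=3, u≡4; β=9, v≡6 (mod 11); (4|11)=+1, (6|11)=-1; sign (−1)^1·+1^9·-1^3 = +1.
(a,b)_5: α=-2, u≡1; β=-6, v≡1 (mod 5); (1|5)=+1, (1|5)=+1; sign (−1)^0·+1^-6·+1^-2 = +1.
(a,b)_∞: sgn(-10846)=−, sgn(-374)=−, so -1.
(a,b)_17: α=1, u≡8; β=3, v≡12 (mod 17); (8|17)=+1, (12|17)=-1; sign (−1)^0·+1^3·-1^1 = -1.
(a,b)_29: α=1, u≡14; β=4, v≡17 (mod 29); (14|29)=-1, (17|29)=-1; sign (−1)^0·-1^4·-1^1 = -1.
(a,b)_3: α=-8, u≡2; β=-22, v≡1 (mod 3); (2|3)=-1, (1|3)=+1; sign (−1)^0·-1^-22·+1^-8 = +1.
|Ram(-10846, -374)| = 4, even; anisotropic at {2, 17, 29, ∞}.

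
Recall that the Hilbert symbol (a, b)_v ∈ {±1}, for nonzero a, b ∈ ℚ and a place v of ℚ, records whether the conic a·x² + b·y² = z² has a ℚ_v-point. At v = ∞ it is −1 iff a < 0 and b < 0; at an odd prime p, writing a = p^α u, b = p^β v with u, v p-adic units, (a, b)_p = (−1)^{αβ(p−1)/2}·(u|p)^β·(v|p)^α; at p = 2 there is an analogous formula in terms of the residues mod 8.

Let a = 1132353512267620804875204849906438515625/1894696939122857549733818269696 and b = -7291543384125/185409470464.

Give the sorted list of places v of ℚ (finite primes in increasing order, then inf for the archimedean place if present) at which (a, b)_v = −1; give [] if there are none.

(a, b) ≡ (2665, -19565) mod (ℚ^×)²; places V = {2, 3, 5, 7, 11, 13, 29, 41, 43, ∞}.
(a,b)_43: α=4, u≡42; β=1, v≡42 (mod 43); (42|43)=-1, (42|43)=-1; sign (−1)^0·-1^1·-1^4 = -1.
(a,b)_41: α=1, u≡26; β=0, v≡25 (mod 41); (26|41)=-1, (25|41)=+1; sign (−1)^0·-1^0·+1^1 = +1.
(a,b)_11: α=6, u≡3; β=2, v≡5 (mod 11); (3|11)=+1, (5|11)=+1; sign (−1)^0·+1^2·+1^6 = +1.
(a,b)_5: α=7, u≡3; β=3, v≡3 (mod 5); (3|5)=-1, (3|5)=-1; sign (−1)^0·-1^3·-1^7 = +1.
(a,b)_29: α=-10, u≡27; β=-4, v≡11 (mod 29); (27|29)=-1, (11|29)=-1; sign (−1)^0·-1^-4·-1^-10 = +1.
(a,b)_7: α=4, u≡6; β=1, v≡5 (mod 7); (6|7)=-1, (5|7)=-1; sign (−1)^0·-1^1·-1^4 = -1.
(a,b)_3: α=18, u≡1; β=6, v≡1 (mod 3); (1|3)=+1, (1|3)=+1; sign (−1)^0·+1^6·+1^18 = +1.
(a,b)_2: α=-52, β=-18; u≡1, v≡3 (mod 8); ε(u)ε(v)=0·1, αω(v)=-52·1, βω(u)=-18·0; sum ≡ 0  ⇒  +1.
(a,b)_13: α=7, u≡12; β=3, v≡4 (mod 13); (12|13)=+1, (4|13)=+1; sign (−1)^0·+1^3·+1^7 = +1.
(a,b)_∞: sgn(2665)=+, sgn(-19565)=−, so +1.
(2665, -19565 / ℚ) ramifies at {7, 43}: a division algebra.

[7, 43]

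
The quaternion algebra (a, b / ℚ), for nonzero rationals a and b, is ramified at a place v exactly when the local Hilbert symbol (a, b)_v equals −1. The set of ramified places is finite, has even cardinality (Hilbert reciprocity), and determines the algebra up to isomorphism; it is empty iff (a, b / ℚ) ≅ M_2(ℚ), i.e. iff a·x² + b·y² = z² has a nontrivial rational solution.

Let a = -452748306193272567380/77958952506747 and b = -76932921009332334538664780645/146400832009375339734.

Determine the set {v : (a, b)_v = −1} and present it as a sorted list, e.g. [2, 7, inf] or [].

[5, inf]

(a, b) ≡ (-1615, -3230) mod (ℚ^×)²; places V = {2, 3, 5, 7, 13, 17, 19, 29, 31, ∞}.
(a,b)_29: α=8, u≡20; β=12, v≡19 (mod 29); (20|29)=+1, (19|29)=-1; sign (−1)^0·+1^12·-1^8 = +1.
(a,b)_13: α=-4, u≡10; β=-4, v≡11 (mod 13); (10|13)=+1, (11|13)=-1; sign (−1)^0·+1^-4·-1^-4 = +1.
(a,b)_19: α=-3, u≡14; β=-5, v≡4 (mod 19); (14|19)=-1, (4|19)=+1; sign (−1)^1·-1^-5·+1^-3 = +1.
(a,b)_2: α=2, β=-1; u≡1, v≡1 (mod 8); ε(u)ε(v)=0·0, αω(v)=2·0, βω(u)=-1·0; sum ≡ 0  ⇒  +1.
(a,b)_5: α=1, u≡2; β=1, v≡4 (mod 5); (2|5)=-1, (4|5)=+1; sign (−1)^0·-1^1·+1^1 = -1.
(a,b)_∞: sgn(-1615)=−, sgn(-3230)=−, so -1.
(a,b)_31: α=4, u≡25; β=6, v≡25 (mod 31); (25|31)=+1, (25|31)=+1; sign (−1)^0·+1^6·+1^4 = +1.
(a,b)_17: α=-3, u≡12; β=-5, v≡7 (mod 17); (12|17)=-1, (7|17)=-1; sign (−1)^0·-1^-5·-1^-3 = +1.
(a,b)_3: α=-4, u≡2; β=-6, v≡1 (mod 3); (2|3)=-1, (1|3)=+1; sign (−1)^0·-1^-6·+1^-4 = +1.
(a,b)_7: α=2, u≡1; β=2, v≡1 (mod 7); (1|7)=+1, (1|7)=+1; sign (−1)^0·+1^2·+1^2 = +1.
Ram(-1615, -3230) = {5, ∞}; no ℚ_5-point on the conic.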